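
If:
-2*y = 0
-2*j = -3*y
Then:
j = 0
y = 0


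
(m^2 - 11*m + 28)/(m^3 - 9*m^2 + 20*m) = (m - 7)/(m*(m - 5))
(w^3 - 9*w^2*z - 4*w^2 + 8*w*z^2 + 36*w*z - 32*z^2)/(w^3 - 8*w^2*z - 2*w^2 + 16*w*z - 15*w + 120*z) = (w^2 - w*z - 4*w + 4*z)/(w^2 - 2*w - 15)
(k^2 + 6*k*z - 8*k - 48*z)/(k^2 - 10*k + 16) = (k + 6*z)/(k - 2)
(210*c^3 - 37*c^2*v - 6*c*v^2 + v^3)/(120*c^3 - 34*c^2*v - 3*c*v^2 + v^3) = (-7*c + v)/(-4*c + v)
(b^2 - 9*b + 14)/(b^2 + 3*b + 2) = (b^2 - 9*b + 14)/(b^2 + 3*b + 2)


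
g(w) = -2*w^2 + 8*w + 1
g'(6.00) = -16.00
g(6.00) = -23.00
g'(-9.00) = 44.00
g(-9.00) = -233.00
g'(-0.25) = 9.00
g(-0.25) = -1.12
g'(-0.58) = 10.32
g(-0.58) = -4.31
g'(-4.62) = 26.48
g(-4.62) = -78.65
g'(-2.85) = 19.40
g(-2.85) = -38.04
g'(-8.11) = 40.44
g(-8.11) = -195.42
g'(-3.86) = 23.44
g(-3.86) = -59.68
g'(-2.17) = 16.68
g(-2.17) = -25.78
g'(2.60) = -2.40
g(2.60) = 8.28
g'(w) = 8 - 4*w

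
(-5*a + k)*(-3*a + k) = 15*a^2 - 8*a*k + k^2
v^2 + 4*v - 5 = (v - 1)*(v + 5)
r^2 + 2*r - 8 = (r - 2)*(r + 4)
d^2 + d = d*(d + 1)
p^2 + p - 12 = (p - 3)*(p + 4)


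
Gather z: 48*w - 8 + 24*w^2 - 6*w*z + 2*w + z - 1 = 24*w^2 + 50*w + z*(1 - 6*w) - 9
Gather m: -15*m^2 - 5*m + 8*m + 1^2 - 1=-15*m^2 + 3*m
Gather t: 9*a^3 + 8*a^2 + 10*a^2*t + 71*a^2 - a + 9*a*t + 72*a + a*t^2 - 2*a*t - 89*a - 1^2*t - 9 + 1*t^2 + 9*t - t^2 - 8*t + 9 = 9*a^3 + 79*a^2 + a*t^2 - 18*a + t*(10*a^2 + 7*a)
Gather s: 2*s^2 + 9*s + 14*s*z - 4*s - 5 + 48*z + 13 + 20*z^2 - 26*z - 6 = 2*s^2 + s*(14*z + 5) + 20*z^2 + 22*z + 2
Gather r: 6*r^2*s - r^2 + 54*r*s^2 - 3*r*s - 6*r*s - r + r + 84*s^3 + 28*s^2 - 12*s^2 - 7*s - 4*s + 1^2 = r^2*(6*s - 1) + r*(54*s^2 - 9*s) + 84*s^3 + 16*s^2 - 11*s + 1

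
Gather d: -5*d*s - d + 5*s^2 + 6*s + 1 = d*(-5*s - 1) + 5*s^2 + 6*s + 1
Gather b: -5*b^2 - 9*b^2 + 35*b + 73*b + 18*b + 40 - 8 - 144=-14*b^2 + 126*b - 112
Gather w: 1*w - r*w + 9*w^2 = 9*w^2 + w*(1 - r)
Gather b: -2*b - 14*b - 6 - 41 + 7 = -16*b - 40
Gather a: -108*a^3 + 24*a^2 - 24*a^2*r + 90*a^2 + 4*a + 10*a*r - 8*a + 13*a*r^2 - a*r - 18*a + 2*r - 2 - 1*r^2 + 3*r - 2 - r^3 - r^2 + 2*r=-108*a^3 + a^2*(114 - 24*r) + a*(13*r^2 + 9*r - 22) - r^3 - 2*r^2 + 7*r - 4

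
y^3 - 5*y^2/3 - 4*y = y*(y - 3)*(y + 4/3)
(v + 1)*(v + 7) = v^2 + 8*v + 7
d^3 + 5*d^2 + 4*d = d*(d + 1)*(d + 4)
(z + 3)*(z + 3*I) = z^2 + 3*z + 3*I*z + 9*I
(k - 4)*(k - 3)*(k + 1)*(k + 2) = k^4 - 4*k^3 - 7*k^2 + 22*k + 24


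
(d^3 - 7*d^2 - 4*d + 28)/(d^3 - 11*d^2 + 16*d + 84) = (d - 2)/(d - 6)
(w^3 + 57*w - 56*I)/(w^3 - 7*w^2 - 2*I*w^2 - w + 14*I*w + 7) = (w^2 + I*w + 56)/(w^2 - w*(7 + I) + 7*I)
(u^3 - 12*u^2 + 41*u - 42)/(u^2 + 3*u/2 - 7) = 2*(u^2 - 10*u + 21)/(2*u + 7)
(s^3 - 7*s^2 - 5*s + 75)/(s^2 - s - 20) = (s^2 - 2*s - 15)/(s + 4)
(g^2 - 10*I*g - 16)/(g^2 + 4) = (g - 8*I)/(g + 2*I)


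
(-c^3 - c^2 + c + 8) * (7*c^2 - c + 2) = -7*c^5 - 6*c^4 + 6*c^3 + 53*c^2 - 6*c + 16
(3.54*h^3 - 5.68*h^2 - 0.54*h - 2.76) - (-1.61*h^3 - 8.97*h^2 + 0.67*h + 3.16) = 5.15*h^3 + 3.29*h^2 - 1.21*h - 5.92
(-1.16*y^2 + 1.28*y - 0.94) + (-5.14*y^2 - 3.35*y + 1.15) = -6.3*y^2 - 2.07*y + 0.21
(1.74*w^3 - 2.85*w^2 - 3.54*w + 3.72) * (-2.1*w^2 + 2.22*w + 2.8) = -3.654*w^5 + 9.8478*w^4 + 5.979*w^3 - 23.6508*w^2 - 1.6536*w + 10.416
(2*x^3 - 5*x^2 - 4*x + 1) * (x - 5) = 2*x^4 - 15*x^3 + 21*x^2 + 21*x - 5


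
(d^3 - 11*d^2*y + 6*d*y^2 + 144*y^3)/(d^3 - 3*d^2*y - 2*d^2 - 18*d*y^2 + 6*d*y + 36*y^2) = (d - 8*y)/(d - 2)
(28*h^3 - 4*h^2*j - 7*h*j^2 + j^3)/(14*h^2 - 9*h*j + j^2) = 2*h + j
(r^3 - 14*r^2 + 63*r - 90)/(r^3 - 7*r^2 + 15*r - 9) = (r^2 - 11*r + 30)/(r^2 - 4*r + 3)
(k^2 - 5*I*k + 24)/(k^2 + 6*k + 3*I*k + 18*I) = (k - 8*I)/(k + 6)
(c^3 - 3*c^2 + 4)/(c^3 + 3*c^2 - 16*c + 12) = (c^2 - c - 2)/(c^2 + 5*c - 6)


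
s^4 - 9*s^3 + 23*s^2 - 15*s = s*(s - 5)*(s - 3)*(s - 1)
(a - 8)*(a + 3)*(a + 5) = a^3 - 49*a - 120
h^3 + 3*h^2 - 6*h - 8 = (h - 2)*(h + 1)*(h + 4)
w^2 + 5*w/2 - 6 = (w - 3/2)*(w + 4)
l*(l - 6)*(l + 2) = l^3 - 4*l^2 - 12*l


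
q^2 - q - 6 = (q - 3)*(q + 2)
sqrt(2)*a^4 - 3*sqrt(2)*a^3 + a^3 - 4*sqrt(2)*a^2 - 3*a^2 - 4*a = a*(a - 4)*(a + 1)*(sqrt(2)*a + 1)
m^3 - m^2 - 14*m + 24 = (m - 3)*(m - 2)*(m + 4)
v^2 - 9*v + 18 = (v - 6)*(v - 3)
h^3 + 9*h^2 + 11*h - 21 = (h - 1)*(h + 3)*(h + 7)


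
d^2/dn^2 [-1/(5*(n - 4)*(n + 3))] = 2*(-(n - 4)^2 - (n - 4)*(n + 3) - (n + 3)^2)/(5*(n - 4)^3*(n + 3)^3)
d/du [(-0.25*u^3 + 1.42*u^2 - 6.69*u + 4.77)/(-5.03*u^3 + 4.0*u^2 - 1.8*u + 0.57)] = (6.1426*u^4 - 66.4014*u^3 + 95.7558*u^2 - 36.5412*u + 4.7727)/(25.3009*u^6 - 40.24*u^5 + 34.108*u^4 - 20.1342*u^3 + 7.8*u^2 - 2.052*u + 0.3249)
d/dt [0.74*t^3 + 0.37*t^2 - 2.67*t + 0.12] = 2.22*t^2 + 0.74*t - 2.67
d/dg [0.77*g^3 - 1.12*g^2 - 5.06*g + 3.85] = 2.31*g^2 - 2.24*g - 5.06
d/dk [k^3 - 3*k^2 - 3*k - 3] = 3*k^2 - 6*k - 3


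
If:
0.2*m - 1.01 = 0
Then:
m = 5.05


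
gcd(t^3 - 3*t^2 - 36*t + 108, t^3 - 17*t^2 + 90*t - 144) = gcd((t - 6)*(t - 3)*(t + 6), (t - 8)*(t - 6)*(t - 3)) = t^2 - 9*t + 18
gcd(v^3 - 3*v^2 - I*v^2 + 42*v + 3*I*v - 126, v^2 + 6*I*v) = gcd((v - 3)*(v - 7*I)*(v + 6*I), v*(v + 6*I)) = v + 6*I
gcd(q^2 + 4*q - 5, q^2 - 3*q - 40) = q + 5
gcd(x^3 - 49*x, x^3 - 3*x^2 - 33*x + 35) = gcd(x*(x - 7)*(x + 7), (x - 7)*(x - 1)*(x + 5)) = x - 7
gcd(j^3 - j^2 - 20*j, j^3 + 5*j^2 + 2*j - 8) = j + 4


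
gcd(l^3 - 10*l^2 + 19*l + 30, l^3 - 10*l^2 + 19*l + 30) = l^3 - 10*l^2 + 19*l + 30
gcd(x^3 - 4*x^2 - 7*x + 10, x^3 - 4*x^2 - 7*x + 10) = x^3 - 4*x^2 - 7*x + 10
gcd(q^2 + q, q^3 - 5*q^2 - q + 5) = q + 1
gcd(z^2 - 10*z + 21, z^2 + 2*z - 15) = z - 3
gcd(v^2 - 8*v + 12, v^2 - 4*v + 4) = v - 2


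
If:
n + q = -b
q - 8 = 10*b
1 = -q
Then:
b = -9/10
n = 19/10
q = -1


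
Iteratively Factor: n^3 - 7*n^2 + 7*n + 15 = (n - 3)*(n^2 - 4*n - 5) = (n - 3)*(n + 1)*(n - 5)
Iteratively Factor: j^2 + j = (j)*(j + 1)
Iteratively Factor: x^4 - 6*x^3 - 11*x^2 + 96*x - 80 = (x - 1)*(x^3 - 5*x^2 - 16*x + 80) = (x - 4)*(x - 1)*(x^2 - x - 20) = (x - 4)*(x - 1)*(x + 4)*(x - 5)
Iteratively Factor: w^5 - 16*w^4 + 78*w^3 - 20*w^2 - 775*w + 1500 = (w - 5)*(w^4 - 11*w^3 + 23*w^2 + 95*w - 300) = (w - 5)*(w + 3)*(w^3 - 14*w^2 + 65*w - 100) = (w - 5)*(w - 4)*(w + 3)*(w^2 - 10*w + 25) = (w - 5)^2*(w - 4)*(w + 3)*(w - 5)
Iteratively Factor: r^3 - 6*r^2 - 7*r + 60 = (r - 5)*(r^2 - r - 12) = (r - 5)*(r + 3)*(r - 4)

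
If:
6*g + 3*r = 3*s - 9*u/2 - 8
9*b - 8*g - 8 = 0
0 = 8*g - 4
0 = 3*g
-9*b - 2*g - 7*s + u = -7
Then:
No Solution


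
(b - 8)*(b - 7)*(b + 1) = b^3 - 14*b^2 + 41*b + 56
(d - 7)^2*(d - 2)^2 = d^4 - 18*d^3 + 109*d^2 - 252*d + 196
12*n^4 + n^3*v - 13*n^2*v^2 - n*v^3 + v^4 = (-4*n + v)*(-n + v)*(n + v)*(3*n + v)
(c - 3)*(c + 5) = c^2 + 2*c - 15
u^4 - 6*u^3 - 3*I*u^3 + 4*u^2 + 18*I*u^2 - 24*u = u*(u - 6)*(u - 4*I)*(u + I)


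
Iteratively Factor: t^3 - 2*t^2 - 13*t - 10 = (t + 1)*(t^2 - 3*t - 10) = (t + 1)*(t + 2)*(t - 5)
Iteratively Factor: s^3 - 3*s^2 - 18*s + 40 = (s - 5)*(s^2 + 2*s - 8) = (s - 5)*(s + 4)*(s - 2)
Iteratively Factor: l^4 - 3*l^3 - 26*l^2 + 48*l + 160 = (l - 5)*(l^3 + 2*l^2 - 16*l - 32) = (l - 5)*(l - 4)*(l^2 + 6*l + 8) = (l - 5)*(l - 4)*(l + 4)*(l + 2)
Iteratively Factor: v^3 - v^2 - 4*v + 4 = (v - 1)*(v^2 - 4) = (v - 1)*(v + 2)*(v - 2)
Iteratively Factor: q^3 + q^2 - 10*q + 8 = (q - 1)*(q^2 + 2*q - 8) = (q - 2)*(q - 1)*(q + 4)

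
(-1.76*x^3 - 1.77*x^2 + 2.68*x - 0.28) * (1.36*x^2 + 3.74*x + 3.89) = -2.3936*x^5 - 8.9896*x^4 - 9.8214*x^3 + 2.7571*x^2 + 9.378*x - 1.0892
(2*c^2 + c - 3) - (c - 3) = 2*c^2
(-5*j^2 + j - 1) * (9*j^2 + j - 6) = -45*j^4 + 4*j^3 + 22*j^2 - 7*j + 6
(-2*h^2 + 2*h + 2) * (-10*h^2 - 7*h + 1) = 20*h^4 - 6*h^3 - 36*h^2 - 12*h + 2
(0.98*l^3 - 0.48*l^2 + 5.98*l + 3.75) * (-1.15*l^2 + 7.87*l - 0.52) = -1.127*l^5 + 8.2646*l^4 - 11.1642*l^3 + 42.9997*l^2 + 26.4029*l - 1.95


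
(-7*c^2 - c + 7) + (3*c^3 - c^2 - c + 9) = 3*c^3 - 8*c^2 - 2*c + 16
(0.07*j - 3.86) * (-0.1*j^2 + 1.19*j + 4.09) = -0.007*j^3 + 0.4693*j^2 - 4.3071*j - 15.7874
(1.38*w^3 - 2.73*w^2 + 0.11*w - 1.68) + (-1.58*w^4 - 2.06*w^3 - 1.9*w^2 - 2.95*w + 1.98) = -1.58*w^4 - 0.68*w^3 - 4.63*w^2 - 2.84*w + 0.3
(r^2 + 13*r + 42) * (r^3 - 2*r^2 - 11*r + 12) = r^5 + 11*r^4 + 5*r^3 - 215*r^2 - 306*r + 504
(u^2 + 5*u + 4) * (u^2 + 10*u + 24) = u^4 + 15*u^3 + 78*u^2 + 160*u + 96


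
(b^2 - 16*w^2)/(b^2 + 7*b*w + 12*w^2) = (b - 4*w)/(b + 3*w)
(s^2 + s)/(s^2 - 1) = s/(s - 1)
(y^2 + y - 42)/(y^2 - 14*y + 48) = (y + 7)/(y - 8)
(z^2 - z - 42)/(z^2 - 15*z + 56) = (z + 6)/(z - 8)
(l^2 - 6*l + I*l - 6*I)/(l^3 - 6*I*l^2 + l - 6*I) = (l - 6)/(l^2 - 7*I*l - 6)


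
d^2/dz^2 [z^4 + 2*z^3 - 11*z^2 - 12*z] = 12*z^2 + 12*z - 22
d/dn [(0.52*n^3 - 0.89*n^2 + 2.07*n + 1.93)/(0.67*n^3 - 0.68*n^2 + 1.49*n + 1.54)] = (0.2427*n^4 - 1.2242*n^3 - 1.3954*n^2 - 0.1164*n + 0.3121)/(0.4489*n^6 - 0.9112*n^5 + 2.459*n^4 + 0.0371999999999999*n^3 + 0.1257*n^2 + 4.5892*n + 2.3716)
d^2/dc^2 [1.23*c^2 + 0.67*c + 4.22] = 2.46000000000000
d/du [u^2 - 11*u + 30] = 2*u - 11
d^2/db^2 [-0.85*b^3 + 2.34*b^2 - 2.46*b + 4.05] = 4.68 - 5.1*b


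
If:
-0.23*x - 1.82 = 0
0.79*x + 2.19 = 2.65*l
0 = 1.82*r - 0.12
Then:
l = -1.53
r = 0.07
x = -7.91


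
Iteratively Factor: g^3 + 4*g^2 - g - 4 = (g + 4)*(g^2 - 1) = (g + 1)*(g + 4)*(g - 1)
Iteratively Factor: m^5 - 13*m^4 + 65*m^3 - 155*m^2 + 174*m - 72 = (m - 1)*(m^4 - 12*m^3 + 53*m^2 - 102*m + 72) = (m - 3)*(m - 1)*(m^3 - 9*m^2 + 26*m - 24) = (m - 4)*(m - 3)*(m - 1)*(m^2 - 5*m + 6) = (m - 4)*(m - 3)*(m - 2)*(m - 1)*(m - 3)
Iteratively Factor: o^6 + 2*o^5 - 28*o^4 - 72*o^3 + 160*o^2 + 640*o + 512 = (o + 2)*(o^5 - 28*o^3 - 16*o^2 + 192*o + 256) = (o + 2)^2*(o^4 - 2*o^3 - 24*o^2 + 32*o + 128) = (o - 4)*(o + 2)^2*(o^3 + 2*o^2 - 16*o - 32) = (o - 4)*(o + 2)^2*(o + 4)*(o^2 - 2*o - 8) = (o - 4)^2*(o + 2)^2*(o + 4)*(o + 2)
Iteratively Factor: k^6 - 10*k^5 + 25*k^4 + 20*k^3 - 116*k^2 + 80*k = (k - 1)*(k^5 - 9*k^4 + 16*k^3 + 36*k^2 - 80*k) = (k - 2)*(k - 1)*(k^4 - 7*k^3 + 2*k^2 + 40*k) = (k - 2)*(k - 1)*(k + 2)*(k^3 - 9*k^2 + 20*k) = (k - 4)*(k - 2)*(k - 1)*(k + 2)*(k^2 - 5*k) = k*(k - 4)*(k - 2)*(k - 1)*(k + 2)*(k - 5)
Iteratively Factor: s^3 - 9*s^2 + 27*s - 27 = (s - 3)*(s^2 - 6*s + 9) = (s - 3)^2*(s - 3)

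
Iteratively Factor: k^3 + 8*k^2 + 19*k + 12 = (k + 4)*(k^2 + 4*k + 3) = (k + 3)*(k + 4)*(k + 1)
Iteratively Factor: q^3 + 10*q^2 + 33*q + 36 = (q + 3)*(q^2 + 7*q + 12) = (q + 3)*(q + 4)*(q + 3)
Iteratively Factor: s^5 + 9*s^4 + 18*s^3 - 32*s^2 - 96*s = (s + 4)*(s^4 + 5*s^3 - 2*s^2 - 24*s) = (s + 4)^2*(s^3 + s^2 - 6*s) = (s - 2)*(s + 4)^2*(s^2 + 3*s) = s*(s - 2)*(s + 4)^2*(s + 3)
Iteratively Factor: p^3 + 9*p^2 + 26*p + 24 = (p + 3)*(p^2 + 6*p + 8) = (p + 3)*(p + 4)*(p + 2)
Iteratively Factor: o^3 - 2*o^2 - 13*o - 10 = (o + 1)*(o^2 - 3*o - 10) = (o - 5)*(o + 1)*(o + 2)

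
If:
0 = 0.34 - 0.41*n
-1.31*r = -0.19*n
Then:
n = 0.83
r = 0.12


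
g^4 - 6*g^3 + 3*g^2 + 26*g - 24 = (g - 4)*(g - 3)*(g - 1)*(g + 2)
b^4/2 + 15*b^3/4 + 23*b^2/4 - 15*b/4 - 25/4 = (b/2 + 1/2)*(b - 1)*(b + 5/2)*(b + 5)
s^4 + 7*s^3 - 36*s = s*(s - 2)*(s + 3)*(s + 6)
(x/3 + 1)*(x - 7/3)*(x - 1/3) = x^3/3 + x^2/9 - 65*x/27 + 7/9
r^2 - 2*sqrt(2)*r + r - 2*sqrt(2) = (r + 1)*(r - 2*sqrt(2))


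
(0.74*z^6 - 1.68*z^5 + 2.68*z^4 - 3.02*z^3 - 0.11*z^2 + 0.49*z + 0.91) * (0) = 0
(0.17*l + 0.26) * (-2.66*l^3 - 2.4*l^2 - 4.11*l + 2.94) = -0.4522*l^4 - 1.0996*l^3 - 1.3227*l^2 - 0.5688*l + 0.7644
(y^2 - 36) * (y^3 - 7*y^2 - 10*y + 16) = y^5 - 7*y^4 - 46*y^3 + 268*y^2 + 360*y - 576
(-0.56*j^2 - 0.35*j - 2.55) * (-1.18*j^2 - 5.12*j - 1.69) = 0.6608*j^4 + 3.2802*j^3 + 5.7474*j^2 + 13.6475*j + 4.3095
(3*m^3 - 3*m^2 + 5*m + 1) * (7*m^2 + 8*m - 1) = 21*m^5 + 3*m^4 + 8*m^3 + 50*m^2 + 3*m - 1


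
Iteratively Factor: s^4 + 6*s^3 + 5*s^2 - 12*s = (s + 4)*(s^3 + 2*s^2 - 3*s) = s*(s + 4)*(s^2 + 2*s - 3) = s*(s - 1)*(s + 4)*(s + 3)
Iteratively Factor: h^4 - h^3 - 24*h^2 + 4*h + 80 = (h - 5)*(h^3 + 4*h^2 - 4*h - 16) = (h - 5)*(h + 2)*(h^2 + 2*h - 8) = (h - 5)*(h + 2)*(h + 4)*(h - 2)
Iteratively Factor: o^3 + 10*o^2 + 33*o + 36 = (o + 3)*(o^2 + 7*o + 12) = (o + 3)^2*(o + 4)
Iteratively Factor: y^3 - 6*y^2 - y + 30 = (y + 2)*(y^2 - 8*y + 15) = (y - 5)*(y + 2)*(y - 3)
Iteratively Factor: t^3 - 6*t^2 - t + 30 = (t - 5)*(t^2 - t - 6) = (t - 5)*(t - 3)*(t + 2)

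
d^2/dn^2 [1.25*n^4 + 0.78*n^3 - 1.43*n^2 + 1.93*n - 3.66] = 15.0*n^2 + 4.68*n - 2.86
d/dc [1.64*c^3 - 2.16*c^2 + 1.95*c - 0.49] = 4.92*c^2 - 4.32*c + 1.95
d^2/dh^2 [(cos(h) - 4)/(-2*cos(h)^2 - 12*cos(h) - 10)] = (9*(1 - cos(2*h))^2*cos(h)/4 - 11*(1 - cos(2*h))^2/2 + 481*cos(h)/2 - 57*cos(2*h) - 24*cos(3*h) - cos(5*h)/2 + 273)/(2*(cos(h) + 1)^3*(cos(h) + 5)^3)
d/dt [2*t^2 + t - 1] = 4*t + 1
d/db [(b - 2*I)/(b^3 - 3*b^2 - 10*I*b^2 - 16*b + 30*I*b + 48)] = (-2*b + 3 + 8*I)/(b^4 + b^3*(-6 - 16*I) + b^2*(-55 + 96*I) + b*(384 - 144*I) - 576)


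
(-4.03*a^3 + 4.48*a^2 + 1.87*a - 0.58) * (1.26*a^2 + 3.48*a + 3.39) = -5.0778*a^5 - 8.3796*a^4 + 4.2849*a^3 + 20.964*a^2 + 4.3209*a - 1.9662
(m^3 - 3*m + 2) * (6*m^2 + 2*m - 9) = 6*m^5 + 2*m^4 - 27*m^3 + 6*m^2 + 31*m - 18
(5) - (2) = 3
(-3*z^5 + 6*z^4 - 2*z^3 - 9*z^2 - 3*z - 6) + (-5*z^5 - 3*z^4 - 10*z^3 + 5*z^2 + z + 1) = -8*z^5 + 3*z^4 - 12*z^3 - 4*z^2 - 2*z - 5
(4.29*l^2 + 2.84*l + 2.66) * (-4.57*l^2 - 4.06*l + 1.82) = -19.6053*l^4 - 30.3962*l^3 - 15.8788*l^2 - 5.6308*l + 4.8412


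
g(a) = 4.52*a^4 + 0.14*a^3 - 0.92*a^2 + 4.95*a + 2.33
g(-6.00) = 5767.19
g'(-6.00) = -3874.17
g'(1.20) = 34.59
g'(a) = 18.08*a^3 + 0.42*a^2 - 1.84*a + 4.95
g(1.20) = 16.56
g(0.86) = 8.47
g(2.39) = 158.30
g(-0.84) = -0.31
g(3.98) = 1150.43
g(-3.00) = 341.54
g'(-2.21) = -184.09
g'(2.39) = 249.78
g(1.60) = 38.09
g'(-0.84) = -3.92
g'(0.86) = 15.18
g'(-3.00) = -473.91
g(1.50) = 31.04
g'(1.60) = 77.14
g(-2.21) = 93.21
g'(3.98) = 1144.13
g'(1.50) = 64.16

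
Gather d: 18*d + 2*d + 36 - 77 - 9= 20*d - 50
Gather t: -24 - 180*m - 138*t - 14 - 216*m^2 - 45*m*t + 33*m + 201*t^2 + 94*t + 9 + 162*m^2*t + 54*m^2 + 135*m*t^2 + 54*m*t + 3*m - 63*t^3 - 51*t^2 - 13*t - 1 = -162*m^2 - 144*m - 63*t^3 + t^2*(135*m + 150) + t*(162*m^2 + 9*m - 57) - 30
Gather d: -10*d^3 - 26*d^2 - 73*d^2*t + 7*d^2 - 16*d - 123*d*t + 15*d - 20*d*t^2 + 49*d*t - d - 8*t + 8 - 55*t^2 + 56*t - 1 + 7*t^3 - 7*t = -10*d^3 + d^2*(-73*t - 19) + d*(-20*t^2 - 74*t - 2) + 7*t^3 - 55*t^2 + 41*t + 7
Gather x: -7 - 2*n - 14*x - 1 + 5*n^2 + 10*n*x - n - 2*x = 5*n^2 - 3*n + x*(10*n - 16) - 8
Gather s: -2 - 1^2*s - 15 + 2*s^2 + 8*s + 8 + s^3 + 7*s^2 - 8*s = s^3 + 9*s^2 - s - 9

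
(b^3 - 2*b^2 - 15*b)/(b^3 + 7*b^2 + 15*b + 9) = b*(b - 5)/(b^2 + 4*b + 3)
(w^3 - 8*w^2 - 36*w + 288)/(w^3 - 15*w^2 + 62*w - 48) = (w + 6)/(w - 1)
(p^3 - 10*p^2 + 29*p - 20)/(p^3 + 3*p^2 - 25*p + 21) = (p^2 - 9*p + 20)/(p^2 + 4*p - 21)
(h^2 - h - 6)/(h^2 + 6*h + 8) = (h - 3)/(h + 4)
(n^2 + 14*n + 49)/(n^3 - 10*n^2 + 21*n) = (n^2 + 14*n + 49)/(n*(n^2 - 10*n + 21))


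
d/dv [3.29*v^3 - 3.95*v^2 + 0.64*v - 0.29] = 9.87*v^2 - 7.9*v + 0.64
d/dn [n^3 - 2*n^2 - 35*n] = 3*n^2 - 4*n - 35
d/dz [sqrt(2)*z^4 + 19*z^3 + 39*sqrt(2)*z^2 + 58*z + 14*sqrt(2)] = 4*sqrt(2)*z^3 + 57*z^2 + 78*sqrt(2)*z + 58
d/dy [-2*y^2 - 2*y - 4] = -4*y - 2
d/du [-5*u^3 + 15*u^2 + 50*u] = -15*u^2 + 30*u + 50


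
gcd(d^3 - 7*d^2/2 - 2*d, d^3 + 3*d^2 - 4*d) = d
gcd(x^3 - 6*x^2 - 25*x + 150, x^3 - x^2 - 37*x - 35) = x + 5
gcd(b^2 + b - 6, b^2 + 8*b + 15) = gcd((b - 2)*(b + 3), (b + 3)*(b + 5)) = b + 3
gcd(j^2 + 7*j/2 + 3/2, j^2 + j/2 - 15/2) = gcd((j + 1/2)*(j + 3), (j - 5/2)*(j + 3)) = j + 3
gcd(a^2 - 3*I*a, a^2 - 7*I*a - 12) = a - 3*I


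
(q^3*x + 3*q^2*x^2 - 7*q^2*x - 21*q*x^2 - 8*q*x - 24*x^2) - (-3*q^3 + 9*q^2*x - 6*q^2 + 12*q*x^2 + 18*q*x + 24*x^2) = q^3*x + 3*q^3 + 3*q^2*x^2 - 16*q^2*x + 6*q^2 - 33*q*x^2 - 26*q*x - 48*x^2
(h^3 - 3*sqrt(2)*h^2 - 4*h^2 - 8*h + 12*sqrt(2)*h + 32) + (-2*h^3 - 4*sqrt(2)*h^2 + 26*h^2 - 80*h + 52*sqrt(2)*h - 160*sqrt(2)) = -h^3 - 7*sqrt(2)*h^2 + 22*h^2 - 88*h + 64*sqrt(2)*h - 160*sqrt(2) + 32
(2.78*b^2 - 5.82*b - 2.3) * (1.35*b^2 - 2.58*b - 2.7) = 3.753*b^4 - 15.0294*b^3 + 4.4046*b^2 + 21.648*b + 6.21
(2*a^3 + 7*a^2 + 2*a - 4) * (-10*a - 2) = -20*a^4 - 74*a^3 - 34*a^2 + 36*a + 8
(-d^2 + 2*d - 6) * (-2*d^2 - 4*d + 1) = 2*d^4 + 3*d^2 + 26*d - 6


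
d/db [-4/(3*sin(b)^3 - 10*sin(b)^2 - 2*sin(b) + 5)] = 64*(9*sin(b)^2 - 20*sin(b) - 2)*cos(b)/(-sin(b) + 3*sin(3*b) - 20*cos(2*b))^2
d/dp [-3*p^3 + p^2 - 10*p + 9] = -9*p^2 + 2*p - 10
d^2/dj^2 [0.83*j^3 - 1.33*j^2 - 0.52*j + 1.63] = 4.98*j - 2.66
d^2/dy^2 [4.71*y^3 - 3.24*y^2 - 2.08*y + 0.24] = 28.26*y - 6.48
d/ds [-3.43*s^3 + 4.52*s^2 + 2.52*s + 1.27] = -10.29*s^2 + 9.04*s + 2.52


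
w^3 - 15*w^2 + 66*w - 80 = (w - 8)*(w - 5)*(w - 2)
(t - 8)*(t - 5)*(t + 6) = t^3 - 7*t^2 - 38*t + 240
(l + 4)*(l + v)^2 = l^3 + 2*l^2*v + 4*l^2 + l*v^2 + 8*l*v + 4*v^2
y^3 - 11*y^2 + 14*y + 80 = (y - 8)*(y - 5)*(y + 2)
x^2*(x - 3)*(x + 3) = x^4 - 9*x^2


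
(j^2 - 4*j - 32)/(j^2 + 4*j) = (j - 8)/j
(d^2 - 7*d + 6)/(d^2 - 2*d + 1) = (d - 6)/(d - 1)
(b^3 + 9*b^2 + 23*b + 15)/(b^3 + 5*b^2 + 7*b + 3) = (b + 5)/(b + 1)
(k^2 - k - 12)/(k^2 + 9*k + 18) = (k - 4)/(k + 6)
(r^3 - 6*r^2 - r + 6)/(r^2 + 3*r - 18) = (r^3 - 6*r^2 - r + 6)/(r^2 + 3*r - 18)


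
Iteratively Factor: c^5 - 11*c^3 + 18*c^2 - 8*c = (c + 4)*(c^4 - 4*c^3 + 5*c^2 - 2*c) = (c - 1)*(c + 4)*(c^3 - 3*c^2 + 2*c) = (c - 1)^2*(c + 4)*(c^2 - 2*c) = (c - 2)*(c - 1)^2*(c + 4)*(c)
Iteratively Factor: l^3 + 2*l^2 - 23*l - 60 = (l + 3)*(l^2 - l - 20) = (l - 5)*(l + 3)*(l + 4)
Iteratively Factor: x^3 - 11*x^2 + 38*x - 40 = (x - 4)*(x^2 - 7*x + 10) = (x - 4)*(x - 2)*(x - 5)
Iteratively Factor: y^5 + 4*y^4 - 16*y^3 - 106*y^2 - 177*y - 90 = (y + 1)*(y^4 + 3*y^3 - 19*y^2 - 87*y - 90) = (y + 1)*(y + 3)*(y^3 - 19*y - 30) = (y + 1)*(y + 3)^2*(y^2 - 3*y - 10) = (y - 5)*(y + 1)*(y + 3)^2*(y + 2)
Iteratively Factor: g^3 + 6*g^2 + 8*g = (g + 2)*(g^2 + 4*g) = g*(g + 2)*(g + 4)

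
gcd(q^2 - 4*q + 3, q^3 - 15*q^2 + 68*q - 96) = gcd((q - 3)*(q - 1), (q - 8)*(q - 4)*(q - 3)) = q - 3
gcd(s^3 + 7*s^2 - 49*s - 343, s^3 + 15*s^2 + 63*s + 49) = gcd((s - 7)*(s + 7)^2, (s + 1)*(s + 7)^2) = s^2 + 14*s + 49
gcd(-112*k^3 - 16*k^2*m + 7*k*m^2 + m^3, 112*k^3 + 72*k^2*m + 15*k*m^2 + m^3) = 28*k^2 + 11*k*m + m^2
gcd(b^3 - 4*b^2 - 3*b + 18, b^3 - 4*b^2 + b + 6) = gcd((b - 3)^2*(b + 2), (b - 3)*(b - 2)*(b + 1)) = b - 3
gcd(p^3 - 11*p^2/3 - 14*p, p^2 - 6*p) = p^2 - 6*p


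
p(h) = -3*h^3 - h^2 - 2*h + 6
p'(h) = -9*h^2 - 2*h - 2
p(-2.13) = 34.71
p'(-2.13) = -38.57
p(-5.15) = 399.55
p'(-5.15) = -230.40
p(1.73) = -15.99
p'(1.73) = -32.40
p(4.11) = -227.39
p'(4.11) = -162.25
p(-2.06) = 32.10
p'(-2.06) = -36.07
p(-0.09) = 6.17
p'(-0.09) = -1.89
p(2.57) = -56.67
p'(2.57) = -66.58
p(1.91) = -22.37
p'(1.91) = -38.65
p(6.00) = -690.00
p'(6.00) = -338.00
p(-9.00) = 2130.00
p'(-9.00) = -713.00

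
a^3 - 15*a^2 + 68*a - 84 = (a - 7)*(a - 6)*(a - 2)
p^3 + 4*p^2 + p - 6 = (p - 1)*(p + 2)*(p + 3)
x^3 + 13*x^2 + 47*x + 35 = (x + 1)*(x + 5)*(x + 7)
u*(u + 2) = u^2 + 2*u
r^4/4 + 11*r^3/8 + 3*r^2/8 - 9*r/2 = r*(r/4 + 1)*(r - 3/2)*(r + 3)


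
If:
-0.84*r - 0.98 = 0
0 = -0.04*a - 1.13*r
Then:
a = 32.96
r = -1.17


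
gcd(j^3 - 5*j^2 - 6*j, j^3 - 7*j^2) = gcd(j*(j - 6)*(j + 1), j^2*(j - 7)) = j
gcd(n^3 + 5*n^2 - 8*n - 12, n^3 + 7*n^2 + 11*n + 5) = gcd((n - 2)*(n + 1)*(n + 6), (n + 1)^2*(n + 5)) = n + 1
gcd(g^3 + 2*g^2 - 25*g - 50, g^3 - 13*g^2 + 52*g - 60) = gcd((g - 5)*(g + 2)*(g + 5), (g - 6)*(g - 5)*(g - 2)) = g - 5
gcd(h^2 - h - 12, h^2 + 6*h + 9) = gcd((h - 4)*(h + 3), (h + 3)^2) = h + 3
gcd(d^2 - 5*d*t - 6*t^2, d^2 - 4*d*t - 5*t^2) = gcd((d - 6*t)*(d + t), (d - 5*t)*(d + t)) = d + t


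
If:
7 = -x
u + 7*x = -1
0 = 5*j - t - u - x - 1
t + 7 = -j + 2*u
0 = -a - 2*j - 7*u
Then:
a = -1139/3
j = 131/6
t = 403/6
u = 48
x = -7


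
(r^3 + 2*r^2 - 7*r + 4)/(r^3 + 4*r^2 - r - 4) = (r - 1)/(r + 1)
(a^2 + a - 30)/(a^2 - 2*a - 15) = (a + 6)/(a + 3)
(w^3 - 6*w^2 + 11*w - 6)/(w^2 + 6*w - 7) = (w^2 - 5*w + 6)/(w + 7)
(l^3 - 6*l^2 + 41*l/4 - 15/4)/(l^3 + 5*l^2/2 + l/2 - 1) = (2*l^2 - 11*l + 15)/(2*(l^2 + 3*l + 2))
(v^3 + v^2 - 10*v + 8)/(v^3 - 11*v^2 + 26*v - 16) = (v + 4)/(v - 8)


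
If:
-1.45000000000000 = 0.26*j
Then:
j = -5.58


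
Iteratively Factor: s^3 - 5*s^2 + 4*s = (s - 1)*(s^2 - 4*s) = s*(s - 1)*(s - 4)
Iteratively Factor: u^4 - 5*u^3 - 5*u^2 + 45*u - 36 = (u - 1)*(u^3 - 4*u^2 - 9*u + 36) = (u - 1)*(u + 3)*(u^2 - 7*u + 12) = (u - 4)*(u - 1)*(u + 3)*(u - 3)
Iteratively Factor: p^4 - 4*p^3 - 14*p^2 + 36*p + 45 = (p + 3)*(p^3 - 7*p^2 + 7*p + 15) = (p - 3)*(p + 3)*(p^2 - 4*p - 5) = (p - 5)*(p - 3)*(p + 3)*(p + 1)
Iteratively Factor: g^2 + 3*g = (g)*(g + 3)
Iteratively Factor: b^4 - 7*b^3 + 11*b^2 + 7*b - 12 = (b - 4)*(b^3 - 3*b^2 - b + 3) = (b - 4)*(b - 1)*(b^2 - 2*b - 3) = (b - 4)*(b - 1)*(b + 1)*(b - 3)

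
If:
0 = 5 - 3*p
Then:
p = 5/3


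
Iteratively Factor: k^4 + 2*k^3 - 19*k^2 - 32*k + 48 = (k + 4)*(k^3 - 2*k^2 - 11*k + 12) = (k - 4)*(k + 4)*(k^2 + 2*k - 3) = (k - 4)*(k + 3)*(k + 4)*(k - 1)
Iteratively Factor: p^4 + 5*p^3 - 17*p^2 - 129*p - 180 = (p + 3)*(p^3 + 2*p^2 - 23*p - 60) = (p + 3)^2*(p^2 - p - 20) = (p + 3)^2*(p + 4)*(p - 5)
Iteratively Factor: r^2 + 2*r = (r)*(r + 2)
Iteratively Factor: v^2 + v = (v)*(v + 1)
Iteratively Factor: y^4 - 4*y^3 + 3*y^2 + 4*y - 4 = (y - 2)*(y^3 - 2*y^2 - y + 2) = (y - 2)^2*(y^2 - 1) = (y - 2)^2*(y + 1)*(y - 1)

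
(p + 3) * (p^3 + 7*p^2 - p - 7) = p^4 + 10*p^3 + 20*p^2 - 10*p - 21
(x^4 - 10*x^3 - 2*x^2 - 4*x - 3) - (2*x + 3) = x^4 - 10*x^3 - 2*x^2 - 6*x - 6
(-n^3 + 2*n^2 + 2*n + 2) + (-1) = -n^3 + 2*n^2 + 2*n + 1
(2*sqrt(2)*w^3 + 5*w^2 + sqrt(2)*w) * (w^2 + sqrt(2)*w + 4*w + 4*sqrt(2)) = 2*sqrt(2)*w^5 + 9*w^4 + 8*sqrt(2)*w^4 + 6*sqrt(2)*w^3 + 36*w^3 + 2*w^2 + 24*sqrt(2)*w^2 + 8*w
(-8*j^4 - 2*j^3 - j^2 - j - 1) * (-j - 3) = 8*j^5 + 26*j^4 + 7*j^3 + 4*j^2 + 4*j + 3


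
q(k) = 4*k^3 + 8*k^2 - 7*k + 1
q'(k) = 12*k^2 + 16*k - 7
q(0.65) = 0.93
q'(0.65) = 8.47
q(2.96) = 154.11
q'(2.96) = 145.50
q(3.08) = 172.20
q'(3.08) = 156.12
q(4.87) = 618.65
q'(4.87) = 355.52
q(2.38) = 83.58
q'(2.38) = 99.05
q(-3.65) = -61.38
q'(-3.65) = 94.47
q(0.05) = 0.67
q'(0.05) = -6.17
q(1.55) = 24.27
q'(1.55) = 46.63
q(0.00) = 1.00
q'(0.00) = -7.00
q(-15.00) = -11594.00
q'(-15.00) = 2453.00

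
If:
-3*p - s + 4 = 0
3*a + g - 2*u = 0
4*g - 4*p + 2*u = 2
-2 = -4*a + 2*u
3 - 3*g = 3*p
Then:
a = 2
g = 0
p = 1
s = 1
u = 3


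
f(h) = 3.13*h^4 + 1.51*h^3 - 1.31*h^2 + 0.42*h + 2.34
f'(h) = 12.52*h^3 + 4.53*h^2 - 2.62*h + 0.42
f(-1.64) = 14.11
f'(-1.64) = -38.32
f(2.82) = 224.91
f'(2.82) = 309.83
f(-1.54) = 10.68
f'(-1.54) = -30.53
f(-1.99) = 33.50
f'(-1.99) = -75.09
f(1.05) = 6.89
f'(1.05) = 17.16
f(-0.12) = 2.27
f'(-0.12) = 0.78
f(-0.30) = 2.08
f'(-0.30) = 1.28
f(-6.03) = 3759.32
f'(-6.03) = -2564.15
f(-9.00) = 19327.59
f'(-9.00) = -8736.15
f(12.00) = 67331.70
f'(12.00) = 22255.86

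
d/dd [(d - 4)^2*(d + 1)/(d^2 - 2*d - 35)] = (d^4 - 4*d^3 - 99*d^2 + 458*d - 248)/(d^4 - 4*d^3 - 66*d^2 + 140*d + 1225)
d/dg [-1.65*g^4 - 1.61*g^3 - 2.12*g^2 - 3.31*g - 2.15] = -6.6*g^3 - 4.83*g^2 - 4.24*g - 3.31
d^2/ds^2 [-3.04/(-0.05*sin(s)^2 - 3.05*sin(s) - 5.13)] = (-0.0304*sin(s)^4 - 1.3908*sin(s)^3 - 25.11496*sin(s)^2 + 50.34696*sin(s) + 54.99968)/(0.05*sin(s)^2 + 3.05*sin(s) + 5.13)^3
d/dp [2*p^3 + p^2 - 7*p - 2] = 6*p^2 + 2*p - 7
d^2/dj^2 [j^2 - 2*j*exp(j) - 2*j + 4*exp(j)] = -2*j*exp(j) + 2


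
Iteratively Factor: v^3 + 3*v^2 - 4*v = (v - 1)*(v^2 + 4*v) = v*(v - 1)*(v + 4)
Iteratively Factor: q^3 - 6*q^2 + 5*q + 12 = (q - 3)*(q^2 - 3*q - 4) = (q - 4)*(q - 3)*(q + 1)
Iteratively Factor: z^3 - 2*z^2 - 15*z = (z - 5)*(z^2 + 3*z) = z*(z - 5)*(z + 3)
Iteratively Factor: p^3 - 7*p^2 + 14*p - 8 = (p - 1)*(p^2 - 6*p + 8) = (p - 2)*(p - 1)*(p - 4)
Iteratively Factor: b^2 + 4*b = (b + 4)*(b)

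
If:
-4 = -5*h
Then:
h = 4/5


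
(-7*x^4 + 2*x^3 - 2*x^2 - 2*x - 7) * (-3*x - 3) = 21*x^5 + 15*x^4 + 12*x^2 + 27*x + 21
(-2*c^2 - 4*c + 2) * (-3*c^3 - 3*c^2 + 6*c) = 6*c^5 + 18*c^4 - 6*c^3 - 30*c^2 + 12*c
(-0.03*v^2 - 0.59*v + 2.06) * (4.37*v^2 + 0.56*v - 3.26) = -0.1311*v^4 - 2.5951*v^3 + 8.7696*v^2 + 3.077*v - 6.7156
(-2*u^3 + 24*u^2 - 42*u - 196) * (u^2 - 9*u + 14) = -2*u^5 + 42*u^4 - 286*u^3 + 518*u^2 + 1176*u - 2744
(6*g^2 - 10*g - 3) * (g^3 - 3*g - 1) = 6*g^5 - 10*g^4 - 21*g^3 + 24*g^2 + 19*g + 3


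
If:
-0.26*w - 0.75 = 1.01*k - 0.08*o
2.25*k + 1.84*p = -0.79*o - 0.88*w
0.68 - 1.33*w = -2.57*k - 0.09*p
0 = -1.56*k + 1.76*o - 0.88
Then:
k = -0.60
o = -0.03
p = 1.02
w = -0.57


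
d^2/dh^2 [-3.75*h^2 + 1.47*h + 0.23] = -7.50000000000000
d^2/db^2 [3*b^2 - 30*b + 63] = 6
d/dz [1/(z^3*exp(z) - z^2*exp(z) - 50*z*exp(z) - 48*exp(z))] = (-z^3 - 2*z^2 + 52*z + 98)*exp(-z)/(-z^3 + z^2 + 50*z + 48)^2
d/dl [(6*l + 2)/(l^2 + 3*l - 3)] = 2*(-3*l^2 - 2*l - 12)/(l^4 + 6*l^3 + 3*l^2 - 18*l + 9)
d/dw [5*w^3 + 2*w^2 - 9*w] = 15*w^2 + 4*w - 9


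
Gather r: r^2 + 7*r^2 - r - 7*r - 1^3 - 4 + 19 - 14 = 8*r^2 - 8*r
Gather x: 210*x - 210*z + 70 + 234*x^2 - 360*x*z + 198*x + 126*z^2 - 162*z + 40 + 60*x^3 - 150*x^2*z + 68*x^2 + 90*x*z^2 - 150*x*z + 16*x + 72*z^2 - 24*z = 60*x^3 + x^2*(302 - 150*z) + x*(90*z^2 - 510*z + 424) + 198*z^2 - 396*z + 110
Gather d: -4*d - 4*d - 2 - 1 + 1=-8*d - 2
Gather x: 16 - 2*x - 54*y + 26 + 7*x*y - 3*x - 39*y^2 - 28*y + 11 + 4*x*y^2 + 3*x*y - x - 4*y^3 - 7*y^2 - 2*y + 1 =x*(4*y^2 + 10*y - 6) - 4*y^3 - 46*y^2 - 84*y + 54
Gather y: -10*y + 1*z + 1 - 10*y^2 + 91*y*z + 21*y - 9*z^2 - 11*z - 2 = -10*y^2 + y*(91*z + 11) - 9*z^2 - 10*z - 1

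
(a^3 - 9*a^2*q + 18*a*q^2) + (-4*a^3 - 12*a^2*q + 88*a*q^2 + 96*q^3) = -3*a^3 - 21*a^2*q + 106*a*q^2 + 96*q^3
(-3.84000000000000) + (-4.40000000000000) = -8.24000000000000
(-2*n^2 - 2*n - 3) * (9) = -18*n^2 - 18*n - 27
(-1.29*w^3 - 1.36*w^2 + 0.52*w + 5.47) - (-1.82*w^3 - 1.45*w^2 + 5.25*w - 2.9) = 0.53*w^3 + 0.0899999999999999*w^2 - 4.73*w + 8.37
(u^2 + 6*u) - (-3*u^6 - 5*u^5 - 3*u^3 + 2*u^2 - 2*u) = 3*u^6 + 5*u^5 + 3*u^3 - u^2 + 8*u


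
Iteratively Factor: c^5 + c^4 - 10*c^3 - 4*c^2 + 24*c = (c - 2)*(c^4 + 3*c^3 - 4*c^2 - 12*c) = (c - 2)*(c + 3)*(c^3 - 4*c) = (c - 2)^2*(c + 3)*(c^2 + 2*c) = c*(c - 2)^2*(c + 3)*(c + 2)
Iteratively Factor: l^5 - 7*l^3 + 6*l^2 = (l)*(l^4 - 7*l^2 + 6*l) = l*(l - 1)*(l^3 + l^2 - 6*l) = l*(l - 1)*(l + 3)*(l^2 - 2*l) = l*(l - 2)*(l - 1)*(l + 3)*(l)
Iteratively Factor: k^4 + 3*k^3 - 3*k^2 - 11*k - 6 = (k + 1)*(k^3 + 2*k^2 - 5*k - 6) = (k + 1)^2*(k^2 + k - 6) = (k - 2)*(k + 1)^2*(k + 3)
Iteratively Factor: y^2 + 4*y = (y)*(y + 4)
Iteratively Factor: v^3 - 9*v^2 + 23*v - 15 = (v - 1)*(v^2 - 8*v + 15) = (v - 5)*(v - 1)*(v - 3)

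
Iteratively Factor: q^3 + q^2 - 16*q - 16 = (q - 4)*(q^2 + 5*q + 4) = (q - 4)*(q + 4)*(q + 1)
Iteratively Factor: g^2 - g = (g)*(g - 1)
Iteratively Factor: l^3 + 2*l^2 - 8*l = (l + 4)*(l^2 - 2*l) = (l - 2)*(l + 4)*(l)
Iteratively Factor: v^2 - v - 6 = (v - 3)*(v + 2)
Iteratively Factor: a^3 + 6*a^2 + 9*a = (a + 3)*(a^2 + 3*a) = a*(a + 3)*(a + 3)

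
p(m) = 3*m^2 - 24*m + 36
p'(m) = 6*m - 24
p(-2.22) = 104.07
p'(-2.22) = -37.32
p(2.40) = -4.32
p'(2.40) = -9.60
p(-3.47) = 155.40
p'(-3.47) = -44.82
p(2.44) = -4.70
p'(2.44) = -9.36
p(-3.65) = 163.57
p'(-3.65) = -45.90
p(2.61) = -6.20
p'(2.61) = -8.34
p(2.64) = -6.45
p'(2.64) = -8.16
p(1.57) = 5.71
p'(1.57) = -14.58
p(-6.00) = 288.00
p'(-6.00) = -60.00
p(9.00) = 63.00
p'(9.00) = 30.00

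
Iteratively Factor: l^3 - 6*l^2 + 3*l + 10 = (l - 5)*(l^2 - l - 2) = (l - 5)*(l + 1)*(l - 2)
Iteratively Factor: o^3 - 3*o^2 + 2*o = (o - 2)*(o^2 - o) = (o - 2)*(o - 1)*(o)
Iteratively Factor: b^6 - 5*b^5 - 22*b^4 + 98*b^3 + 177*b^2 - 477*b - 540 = (b - 5)*(b^5 - 22*b^3 - 12*b^2 + 117*b + 108) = (b - 5)*(b - 4)*(b^4 + 4*b^3 - 6*b^2 - 36*b - 27) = (b - 5)*(b - 4)*(b - 3)*(b^3 + 7*b^2 + 15*b + 9) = (b - 5)*(b - 4)*(b - 3)*(b + 3)*(b^2 + 4*b + 3) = (b - 5)*(b - 4)*(b - 3)*(b + 1)*(b + 3)*(b + 3)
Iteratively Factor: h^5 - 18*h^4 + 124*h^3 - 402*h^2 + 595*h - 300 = (h - 3)*(h^4 - 15*h^3 + 79*h^2 - 165*h + 100) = (h - 5)*(h - 3)*(h^3 - 10*h^2 + 29*h - 20) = (h - 5)^2*(h - 3)*(h^2 - 5*h + 4) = (h - 5)^2*(h - 4)*(h - 3)*(h - 1)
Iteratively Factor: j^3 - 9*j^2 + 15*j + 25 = (j - 5)*(j^2 - 4*j - 5) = (j - 5)^2*(j + 1)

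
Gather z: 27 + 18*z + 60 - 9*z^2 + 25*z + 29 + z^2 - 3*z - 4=-8*z^2 + 40*z + 112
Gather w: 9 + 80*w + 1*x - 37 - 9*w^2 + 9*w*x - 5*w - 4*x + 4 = -9*w^2 + w*(9*x + 75) - 3*x - 24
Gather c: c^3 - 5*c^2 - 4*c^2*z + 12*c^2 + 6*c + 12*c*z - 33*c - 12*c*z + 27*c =c^3 + c^2*(7 - 4*z)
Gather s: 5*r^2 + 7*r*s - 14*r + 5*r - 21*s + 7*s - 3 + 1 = 5*r^2 - 9*r + s*(7*r - 14) - 2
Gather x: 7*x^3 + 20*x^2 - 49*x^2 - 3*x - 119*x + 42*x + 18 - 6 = 7*x^3 - 29*x^2 - 80*x + 12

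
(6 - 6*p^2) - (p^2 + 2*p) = -7*p^2 - 2*p + 6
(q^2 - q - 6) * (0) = 0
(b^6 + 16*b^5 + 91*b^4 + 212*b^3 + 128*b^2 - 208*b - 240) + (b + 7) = b^6 + 16*b^5 + 91*b^4 + 212*b^3 + 128*b^2 - 207*b - 233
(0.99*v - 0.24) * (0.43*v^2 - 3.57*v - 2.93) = 0.4257*v^3 - 3.6375*v^2 - 2.0439*v + 0.7032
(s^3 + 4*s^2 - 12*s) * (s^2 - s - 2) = s^5 + 3*s^4 - 18*s^3 + 4*s^2 + 24*s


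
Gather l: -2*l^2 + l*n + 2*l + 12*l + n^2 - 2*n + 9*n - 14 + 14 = -2*l^2 + l*(n + 14) + n^2 + 7*n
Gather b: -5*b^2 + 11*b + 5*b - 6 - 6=-5*b^2 + 16*b - 12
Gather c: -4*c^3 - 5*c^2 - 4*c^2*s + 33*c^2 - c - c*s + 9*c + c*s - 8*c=-4*c^3 + c^2*(28 - 4*s)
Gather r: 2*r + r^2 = r^2 + 2*r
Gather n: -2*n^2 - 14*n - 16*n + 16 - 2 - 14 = -2*n^2 - 30*n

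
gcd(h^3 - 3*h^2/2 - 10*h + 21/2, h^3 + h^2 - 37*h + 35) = h - 1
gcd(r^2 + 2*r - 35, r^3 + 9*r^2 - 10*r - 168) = r + 7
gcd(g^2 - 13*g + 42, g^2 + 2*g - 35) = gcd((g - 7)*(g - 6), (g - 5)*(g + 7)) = 1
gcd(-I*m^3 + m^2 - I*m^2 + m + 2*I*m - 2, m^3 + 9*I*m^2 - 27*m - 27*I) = 1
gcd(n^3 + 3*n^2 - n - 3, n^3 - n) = n^2 - 1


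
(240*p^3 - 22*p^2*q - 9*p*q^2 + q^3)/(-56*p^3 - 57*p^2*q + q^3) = (-30*p^2 - p*q + q^2)/(7*p^2 + 8*p*q + q^2)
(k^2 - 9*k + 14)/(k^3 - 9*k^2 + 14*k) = 1/k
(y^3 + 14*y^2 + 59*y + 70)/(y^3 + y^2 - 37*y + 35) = (y^2 + 7*y + 10)/(y^2 - 6*y + 5)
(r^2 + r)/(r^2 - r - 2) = r/(r - 2)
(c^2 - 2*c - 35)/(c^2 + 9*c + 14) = (c^2 - 2*c - 35)/(c^2 + 9*c + 14)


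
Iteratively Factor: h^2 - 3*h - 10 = (h - 5)*(h + 2)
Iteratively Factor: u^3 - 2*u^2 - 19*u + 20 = (u - 5)*(u^2 + 3*u - 4) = (u - 5)*(u - 1)*(u + 4)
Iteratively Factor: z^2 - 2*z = (z - 2)*(z)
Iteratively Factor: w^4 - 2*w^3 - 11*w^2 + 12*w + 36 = (w + 2)*(w^3 - 4*w^2 - 3*w + 18) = (w + 2)^2*(w^2 - 6*w + 9) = (w - 3)*(w + 2)^2*(w - 3)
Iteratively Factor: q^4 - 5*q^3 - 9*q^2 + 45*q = (q - 5)*(q^3 - 9*q) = q*(q - 5)*(q^2 - 9) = q*(q - 5)*(q - 3)*(q + 3)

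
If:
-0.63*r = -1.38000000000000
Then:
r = 2.19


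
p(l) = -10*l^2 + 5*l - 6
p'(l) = 5 - 20*l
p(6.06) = -342.94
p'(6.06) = -116.20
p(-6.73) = -492.58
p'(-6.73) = 139.60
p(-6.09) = -407.33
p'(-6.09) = 126.80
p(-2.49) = -80.45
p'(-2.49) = 54.80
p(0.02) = -5.90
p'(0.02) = 4.60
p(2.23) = -44.58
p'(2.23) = -39.60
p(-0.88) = -18.14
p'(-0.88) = 22.60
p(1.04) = -11.62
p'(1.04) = -15.80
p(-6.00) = -396.00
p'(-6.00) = 125.00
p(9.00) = -771.00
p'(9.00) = -175.00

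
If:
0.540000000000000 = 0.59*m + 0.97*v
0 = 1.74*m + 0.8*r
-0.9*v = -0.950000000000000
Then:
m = -0.82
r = 1.78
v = 1.06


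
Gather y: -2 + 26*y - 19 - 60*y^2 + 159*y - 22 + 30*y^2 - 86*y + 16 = -30*y^2 + 99*y - 27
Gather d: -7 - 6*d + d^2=d^2 - 6*d - 7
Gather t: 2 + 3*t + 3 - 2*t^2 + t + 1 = -2*t^2 + 4*t + 6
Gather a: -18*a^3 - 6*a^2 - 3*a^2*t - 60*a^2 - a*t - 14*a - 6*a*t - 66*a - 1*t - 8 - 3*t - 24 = -18*a^3 + a^2*(-3*t - 66) + a*(-7*t - 80) - 4*t - 32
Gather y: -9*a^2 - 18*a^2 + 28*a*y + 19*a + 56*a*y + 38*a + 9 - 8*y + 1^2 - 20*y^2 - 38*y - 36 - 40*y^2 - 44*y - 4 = -27*a^2 + 57*a - 60*y^2 + y*(84*a - 90) - 30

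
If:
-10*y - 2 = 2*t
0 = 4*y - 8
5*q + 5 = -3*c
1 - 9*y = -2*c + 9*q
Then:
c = 40/37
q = -61/37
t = -11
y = 2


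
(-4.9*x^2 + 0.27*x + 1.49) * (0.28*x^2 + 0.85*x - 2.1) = -1.372*x^4 - 4.0894*x^3 + 10.9367*x^2 + 0.6995*x - 3.129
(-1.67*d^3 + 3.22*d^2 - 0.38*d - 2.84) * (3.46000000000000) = -5.7782*d^3 + 11.1412*d^2 - 1.3148*d - 9.8264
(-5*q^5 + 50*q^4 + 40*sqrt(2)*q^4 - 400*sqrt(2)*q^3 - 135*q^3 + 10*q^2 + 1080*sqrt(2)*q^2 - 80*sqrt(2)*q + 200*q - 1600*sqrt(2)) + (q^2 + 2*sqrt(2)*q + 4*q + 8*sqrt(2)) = -5*q^5 + 50*q^4 + 40*sqrt(2)*q^4 - 400*sqrt(2)*q^3 - 135*q^3 + 11*q^2 + 1080*sqrt(2)*q^2 - 78*sqrt(2)*q + 204*q - 1592*sqrt(2)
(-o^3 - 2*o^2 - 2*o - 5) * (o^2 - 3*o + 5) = -o^5 + o^4 - o^3 - 9*o^2 + 5*o - 25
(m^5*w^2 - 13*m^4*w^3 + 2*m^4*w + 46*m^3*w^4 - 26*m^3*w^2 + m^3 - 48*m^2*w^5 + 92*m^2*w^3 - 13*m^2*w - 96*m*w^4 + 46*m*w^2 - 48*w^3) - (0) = m^5*w^2 - 13*m^4*w^3 + 2*m^4*w + 46*m^3*w^4 - 26*m^3*w^2 + m^3 - 48*m^2*w^5 + 92*m^2*w^3 - 13*m^2*w - 96*m*w^4 + 46*m*w^2 - 48*w^3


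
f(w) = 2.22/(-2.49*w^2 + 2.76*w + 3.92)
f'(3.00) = 0.26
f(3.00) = -0.22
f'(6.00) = 0.01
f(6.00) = -0.03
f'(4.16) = 0.05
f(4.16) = -0.08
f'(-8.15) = -0.00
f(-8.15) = -0.01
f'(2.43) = 1.25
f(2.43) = -0.54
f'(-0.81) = -5864.91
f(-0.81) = 43.78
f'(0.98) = 0.26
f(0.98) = 0.52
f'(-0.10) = -0.55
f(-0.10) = 0.61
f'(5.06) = 0.02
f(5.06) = -0.05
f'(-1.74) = -0.36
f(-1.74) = -0.26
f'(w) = 2.22*(4.98*w - 2.76)/(-2.49*w^2 + 2.76*w + 3.92)^2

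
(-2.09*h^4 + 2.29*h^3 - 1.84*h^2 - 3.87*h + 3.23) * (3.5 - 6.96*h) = 14.5464*h^5 - 23.2534*h^4 + 20.8214*h^3 + 20.4952*h^2 - 36.0258*h + 11.305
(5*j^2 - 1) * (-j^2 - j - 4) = -5*j^4 - 5*j^3 - 19*j^2 + j + 4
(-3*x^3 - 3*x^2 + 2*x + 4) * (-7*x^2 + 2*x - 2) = 21*x^5 + 15*x^4 - 14*x^3 - 18*x^2 + 4*x - 8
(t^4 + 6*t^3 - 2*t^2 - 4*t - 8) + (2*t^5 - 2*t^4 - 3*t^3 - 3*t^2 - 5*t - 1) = 2*t^5 - t^4 + 3*t^3 - 5*t^2 - 9*t - 9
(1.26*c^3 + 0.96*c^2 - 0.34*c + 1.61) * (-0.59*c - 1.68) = -0.7434*c^4 - 2.6832*c^3 - 1.4122*c^2 - 0.3787*c - 2.7048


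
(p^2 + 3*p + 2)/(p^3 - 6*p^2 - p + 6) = (p + 2)/(p^2 - 7*p + 6)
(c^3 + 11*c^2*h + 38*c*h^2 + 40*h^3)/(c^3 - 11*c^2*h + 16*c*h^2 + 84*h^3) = (c^2 + 9*c*h + 20*h^2)/(c^2 - 13*c*h + 42*h^2)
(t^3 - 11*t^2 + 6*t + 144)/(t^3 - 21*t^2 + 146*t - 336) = (t + 3)/(t - 7)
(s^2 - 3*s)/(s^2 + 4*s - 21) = s/(s + 7)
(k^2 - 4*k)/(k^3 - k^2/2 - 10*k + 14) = 2*k*(k - 4)/(2*k^3 - k^2 - 20*k + 28)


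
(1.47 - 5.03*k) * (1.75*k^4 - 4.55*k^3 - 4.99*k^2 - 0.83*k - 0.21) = -8.8025*k^5 + 25.459*k^4 + 18.4112*k^3 - 3.1604*k^2 - 0.1638*k - 0.3087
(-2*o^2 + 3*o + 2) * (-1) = 2*o^2 - 3*o - 2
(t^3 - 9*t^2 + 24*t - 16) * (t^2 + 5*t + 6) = t^5 - 4*t^4 - 15*t^3 + 50*t^2 + 64*t - 96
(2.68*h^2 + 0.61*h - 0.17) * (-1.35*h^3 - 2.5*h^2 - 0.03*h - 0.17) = -3.618*h^5 - 7.5235*h^4 - 1.3759*h^3 - 0.0489*h^2 - 0.0986*h + 0.0289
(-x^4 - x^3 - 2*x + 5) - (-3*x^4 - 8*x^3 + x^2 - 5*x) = 2*x^4 + 7*x^3 - x^2 + 3*x + 5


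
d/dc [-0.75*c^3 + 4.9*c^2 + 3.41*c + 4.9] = -2.25*c^2 + 9.8*c + 3.41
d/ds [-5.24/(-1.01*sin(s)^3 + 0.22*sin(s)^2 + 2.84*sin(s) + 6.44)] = (-15.8772*sin(s)^2 + 2.3056*sin(s) + 14.8816)*cos(s)/(-1.01*sin(s)^3 + 0.22*sin(s)^2 + 2.84*sin(s) + 6.44)^2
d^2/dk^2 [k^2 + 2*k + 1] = 2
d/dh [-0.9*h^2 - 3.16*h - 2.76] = -1.8*h - 3.16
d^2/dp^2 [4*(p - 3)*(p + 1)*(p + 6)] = 24*p + 32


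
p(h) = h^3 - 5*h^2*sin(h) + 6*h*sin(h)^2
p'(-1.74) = -3.16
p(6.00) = 269.11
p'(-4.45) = 147.04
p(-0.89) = -0.85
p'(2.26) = 4.39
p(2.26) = -0.09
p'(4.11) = 159.50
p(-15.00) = -2681.48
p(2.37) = 0.64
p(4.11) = 155.76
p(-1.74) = -0.49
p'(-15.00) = 1345.72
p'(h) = -5*h^2*cos(h) + 3*h^2 + 12*h*sin(h)*cos(h) - 10*h*sin(h) + 6*sin(h)^2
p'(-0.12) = 0.09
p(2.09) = -0.38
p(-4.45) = -208.65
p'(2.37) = 9.16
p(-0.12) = -0.00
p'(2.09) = -0.49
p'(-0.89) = 1.81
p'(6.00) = -66.91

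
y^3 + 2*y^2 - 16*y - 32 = (y - 4)*(y + 2)*(y + 4)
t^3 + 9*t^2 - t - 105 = (t - 3)*(t + 5)*(t + 7)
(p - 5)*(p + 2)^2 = p^3 - p^2 - 16*p - 20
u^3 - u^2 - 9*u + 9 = (u - 3)*(u - 1)*(u + 3)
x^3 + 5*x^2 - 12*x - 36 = (x - 3)*(x + 2)*(x + 6)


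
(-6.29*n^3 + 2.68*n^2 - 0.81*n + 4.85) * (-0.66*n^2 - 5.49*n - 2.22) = 4.1514*n^5 + 32.7633*n^4 - 0.214800000000001*n^3 - 4.7037*n^2 - 24.8283*n - 10.767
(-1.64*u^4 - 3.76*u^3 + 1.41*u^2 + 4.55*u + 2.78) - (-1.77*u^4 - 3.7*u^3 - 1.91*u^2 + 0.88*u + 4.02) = 0.13*u^4 - 0.0599999999999996*u^3 + 3.32*u^2 + 3.67*u - 1.24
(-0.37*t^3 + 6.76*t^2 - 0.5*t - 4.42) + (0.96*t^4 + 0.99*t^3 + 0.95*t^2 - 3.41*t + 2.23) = 0.96*t^4 + 0.62*t^3 + 7.71*t^2 - 3.91*t - 2.19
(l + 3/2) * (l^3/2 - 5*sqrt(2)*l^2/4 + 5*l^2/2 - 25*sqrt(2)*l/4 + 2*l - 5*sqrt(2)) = l^4/2 - 5*sqrt(2)*l^3/4 + 13*l^3/4 - 65*sqrt(2)*l^2/8 + 23*l^2/4 - 115*sqrt(2)*l/8 + 3*l - 15*sqrt(2)/2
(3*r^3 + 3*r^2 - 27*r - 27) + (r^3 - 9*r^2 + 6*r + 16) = 4*r^3 - 6*r^2 - 21*r - 11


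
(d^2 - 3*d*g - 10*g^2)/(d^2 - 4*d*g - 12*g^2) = (d - 5*g)/(d - 6*g)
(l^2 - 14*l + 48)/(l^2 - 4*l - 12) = (l - 8)/(l + 2)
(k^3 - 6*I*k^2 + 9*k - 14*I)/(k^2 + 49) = (k^2 + I*k + 2)/(k + 7*I)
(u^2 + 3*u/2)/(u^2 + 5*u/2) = (2*u + 3)/(2*u + 5)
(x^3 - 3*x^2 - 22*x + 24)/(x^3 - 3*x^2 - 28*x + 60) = (x^2 + 3*x - 4)/(x^2 + 3*x - 10)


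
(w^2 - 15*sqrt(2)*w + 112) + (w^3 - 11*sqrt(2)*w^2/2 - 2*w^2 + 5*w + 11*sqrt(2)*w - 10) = w^3 - 11*sqrt(2)*w^2/2 - w^2 - 4*sqrt(2)*w + 5*w + 102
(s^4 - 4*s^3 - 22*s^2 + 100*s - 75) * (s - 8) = s^5 - 12*s^4 + 10*s^3 + 276*s^2 - 875*s + 600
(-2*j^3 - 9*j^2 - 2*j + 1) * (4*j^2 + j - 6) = -8*j^5 - 38*j^4 - 5*j^3 + 56*j^2 + 13*j - 6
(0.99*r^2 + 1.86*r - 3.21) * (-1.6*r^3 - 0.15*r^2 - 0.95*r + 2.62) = -1.584*r^5 - 3.1245*r^4 + 3.9165*r^3 + 1.3083*r^2 + 7.9227*r - 8.4102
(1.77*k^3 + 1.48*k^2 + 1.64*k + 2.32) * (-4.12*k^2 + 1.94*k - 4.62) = -7.2924*k^5 - 2.6638*k^4 - 12.063*k^3 - 13.2144*k^2 - 3.076*k - 10.7184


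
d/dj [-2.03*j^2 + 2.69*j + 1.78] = 2.69 - 4.06*j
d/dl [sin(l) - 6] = cos(l)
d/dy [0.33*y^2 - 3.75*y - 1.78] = 0.66*y - 3.75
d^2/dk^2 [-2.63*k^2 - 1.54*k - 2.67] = -5.26000000000000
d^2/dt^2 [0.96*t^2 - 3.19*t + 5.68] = 1.92000000000000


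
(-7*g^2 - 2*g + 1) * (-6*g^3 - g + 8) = 42*g^5 + 12*g^4 + g^3 - 54*g^2 - 17*g + 8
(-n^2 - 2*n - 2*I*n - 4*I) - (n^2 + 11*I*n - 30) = -2*n^2 - 2*n - 13*I*n + 30 - 4*I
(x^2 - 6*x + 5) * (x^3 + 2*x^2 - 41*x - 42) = x^5 - 4*x^4 - 48*x^3 + 214*x^2 + 47*x - 210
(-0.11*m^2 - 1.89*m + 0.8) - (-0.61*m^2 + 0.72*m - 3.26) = 0.5*m^2 - 2.61*m + 4.06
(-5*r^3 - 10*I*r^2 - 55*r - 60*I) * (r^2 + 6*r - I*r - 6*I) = -5*r^5 - 30*r^4 - 5*I*r^4 - 65*r^3 - 30*I*r^3 - 390*r^2 - 5*I*r^2 - 60*r - 30*I*r - 360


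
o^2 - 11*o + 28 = (o - 7)*(o - 4)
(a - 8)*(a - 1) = a^2 - 9*a + 8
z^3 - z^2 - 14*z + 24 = (z - 3)*(z - 2)*(z + 4)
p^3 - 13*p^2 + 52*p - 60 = (p - 6)*(p - 5)*(p - 2)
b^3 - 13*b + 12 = (b - 3)*(b - 1)*(b + 4)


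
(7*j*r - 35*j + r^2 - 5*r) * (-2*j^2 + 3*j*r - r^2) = -14*j^3*r + 70*j^3 + 19*j^2*r^2 - 95*j^2*r - 4*j*r^3 + 20*j*r^2 - r^4 + 5*r^3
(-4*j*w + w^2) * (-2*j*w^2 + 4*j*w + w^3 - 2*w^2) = 8*j^2*w^3 - 16*j^2*w^2 - 6*j*w^4 + 12*j*w^3 + w^5 - 2*w^4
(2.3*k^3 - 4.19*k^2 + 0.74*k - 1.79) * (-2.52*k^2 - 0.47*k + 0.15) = -5.796*k^5 + 9.4778*k^4 + 0.4495*k^3 + 3.5345*k^2 + 0.9523*k - 0.2685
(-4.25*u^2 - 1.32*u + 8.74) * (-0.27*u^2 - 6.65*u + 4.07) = 1.1475*u^4 + 28.6189*u^3 - 10.8793*u^2 - 63.4934*u + 35.5718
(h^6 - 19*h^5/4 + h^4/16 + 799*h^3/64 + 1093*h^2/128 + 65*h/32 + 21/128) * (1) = h^6 - 19*h^5/4 + h^4/16 + 799*h^3/64 + 1093*h^2/128 + 65*h/32 + 21/128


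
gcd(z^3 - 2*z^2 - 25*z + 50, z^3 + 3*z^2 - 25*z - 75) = z^2 - 25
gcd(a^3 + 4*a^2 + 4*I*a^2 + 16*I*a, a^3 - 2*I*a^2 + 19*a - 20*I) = a + 4*I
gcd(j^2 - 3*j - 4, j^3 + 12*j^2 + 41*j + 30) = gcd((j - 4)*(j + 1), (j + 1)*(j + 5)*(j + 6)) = j + 1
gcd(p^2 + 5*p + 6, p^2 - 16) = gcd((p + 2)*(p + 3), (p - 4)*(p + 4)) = 1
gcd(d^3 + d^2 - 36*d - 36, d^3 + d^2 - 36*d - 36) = d^3 + d^2 - 36*d - 36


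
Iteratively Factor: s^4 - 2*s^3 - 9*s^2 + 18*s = (s)*(s^3 - 2*s^2 - 9*s + 18) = s*(s - 3)*(s^2 + s - 6) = s*(s - 3)*(s + 3)*(s - 2)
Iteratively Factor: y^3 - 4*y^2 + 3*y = (y - 1)*(y^2 - 3*y) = (y - 3)*(y - 1)*(y)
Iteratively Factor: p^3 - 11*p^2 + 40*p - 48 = (p - 4)*(p^2 - 7*p + 12) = (p - 4)*(p - 3)*(p - 4)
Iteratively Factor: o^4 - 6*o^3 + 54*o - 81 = (o + 3)*(o^3 - 9*o^2 + 27*o - 27) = (o - 3)*(o + 3)*(o^2 - 6*o + 9) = (o - 3)^2*(o + 3)*(o - 3)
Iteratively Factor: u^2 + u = (u + 1)*(u)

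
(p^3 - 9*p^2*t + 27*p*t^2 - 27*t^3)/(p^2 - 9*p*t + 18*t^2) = (p^2 - 6*p*t + 9*t^2)/(p - 6*t)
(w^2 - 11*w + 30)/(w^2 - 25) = (w - 6)/(w + 5)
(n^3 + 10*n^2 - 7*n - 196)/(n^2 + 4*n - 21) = (n^2 + 3*n - 28)/(n - 3)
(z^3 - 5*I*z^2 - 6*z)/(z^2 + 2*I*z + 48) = z*(z^2 - 5*I*z - 6)/(z^2 + 2*I*z + 48)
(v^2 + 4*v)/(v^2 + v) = (v + 4)/(v + 1)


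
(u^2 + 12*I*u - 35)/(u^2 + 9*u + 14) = (u^2 + 12*I*u - 35)/(u^2 + 9*u + 14)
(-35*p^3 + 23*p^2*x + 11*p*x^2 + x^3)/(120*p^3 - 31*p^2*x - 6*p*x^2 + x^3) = (-7*p^2 + 6*p*x + x^2)/(24*p^2 - 11*p*x + x^2)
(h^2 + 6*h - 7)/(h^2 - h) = (h + 7)/h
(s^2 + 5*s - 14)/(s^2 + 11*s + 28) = (s - 2)/(s + 4)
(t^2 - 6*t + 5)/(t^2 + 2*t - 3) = (t - 5)/(t + 3)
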